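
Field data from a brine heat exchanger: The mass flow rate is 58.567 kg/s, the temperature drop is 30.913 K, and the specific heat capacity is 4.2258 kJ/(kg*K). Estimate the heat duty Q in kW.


Q = mdot * cp * dT / 1000
Q = 58.567 * 4.2258 * 30.913 / 1000
Q = 7.650733 MW
Convert: 7.650733 MW * 1000.0 = 7650.7 kW
Q = 7650.7 kW


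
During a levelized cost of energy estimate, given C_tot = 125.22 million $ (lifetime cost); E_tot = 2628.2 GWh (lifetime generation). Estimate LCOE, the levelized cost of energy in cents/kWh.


LCOE = C_tot / E_tot * 100
LCOE = 125.22 / 2628.2 * 100
LCOE = 4.7645 cents/kWh


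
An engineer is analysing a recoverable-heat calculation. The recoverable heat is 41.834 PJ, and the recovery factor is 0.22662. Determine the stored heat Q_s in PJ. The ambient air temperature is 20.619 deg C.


Q_s = Q_rec / RF
Q_s = 41.834 / 0.22662
Q_s = 184.60 PJ


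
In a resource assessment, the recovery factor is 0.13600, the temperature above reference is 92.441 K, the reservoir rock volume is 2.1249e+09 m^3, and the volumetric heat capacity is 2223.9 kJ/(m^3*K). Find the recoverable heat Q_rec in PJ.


Step 1: Q_s = Vr*rhoc*dT/1e12 = 2.1249e+09*2223.9*92.441/1e12 = 436.8360 PJ
Step 2: Q_rec = Q_s * RF = 436.8360 * 0.136 = 59.410 PJ
Q_rec = 59.410 PJ


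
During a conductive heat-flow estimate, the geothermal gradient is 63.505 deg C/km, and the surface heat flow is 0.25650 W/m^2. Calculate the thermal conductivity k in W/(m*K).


k = q * 1000 / grad
k = 0.25650 * 1000 / 63.505
k = 4.0391 W/(m*K)


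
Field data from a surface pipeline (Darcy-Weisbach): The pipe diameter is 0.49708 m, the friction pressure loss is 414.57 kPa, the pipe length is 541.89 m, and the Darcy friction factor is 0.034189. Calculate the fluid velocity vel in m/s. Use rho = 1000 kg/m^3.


vel = sqrt(dP*1000*2*D / (f*L*rho))
vel = sqrt(414.57*1000*2*0.49708 / (0.034189*541.89*1000))
vel = 4.7166 m/s


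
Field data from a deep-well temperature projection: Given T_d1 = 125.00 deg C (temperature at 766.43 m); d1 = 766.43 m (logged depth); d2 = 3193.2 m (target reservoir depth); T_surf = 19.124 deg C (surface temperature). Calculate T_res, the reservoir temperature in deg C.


Step 1: grad = (T_d1 - T_surf)/d1 * 1000 = (125.0 - 19.124)/766.43 * 1000 = 138.1418 deg C/km
Step 2: T_res = T_surf + grad*d2/1000 = 19.124 + 138.1418*3193.2/1000 = 460.24 deg C
T_res = 460.24 deg C


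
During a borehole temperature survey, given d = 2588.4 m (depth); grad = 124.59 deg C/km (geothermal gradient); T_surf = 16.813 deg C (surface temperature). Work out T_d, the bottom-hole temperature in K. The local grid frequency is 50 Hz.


T_d = T_surf + grad * d / 1000
T_d = 16.813 + 124.59 * 2588.4 / 1000
T_d = 339.3018 deg C
Convert to K: 339.3018 + 273.15 = 612.45 K
T_d = 612.45 K


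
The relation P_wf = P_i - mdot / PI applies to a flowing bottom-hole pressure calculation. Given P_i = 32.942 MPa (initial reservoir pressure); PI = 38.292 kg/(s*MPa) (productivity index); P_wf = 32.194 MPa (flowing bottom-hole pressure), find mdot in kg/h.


mdot = (P_i - P_wf) * PI
mdot = (32.942 - 32.194) * 38.292
mdot = 28.64242 kg/s
Convert: 28.64242 kg/s * 3600.0 = 1.0311e+05 kg/h
mdot = 1.0311e+05 kg/h


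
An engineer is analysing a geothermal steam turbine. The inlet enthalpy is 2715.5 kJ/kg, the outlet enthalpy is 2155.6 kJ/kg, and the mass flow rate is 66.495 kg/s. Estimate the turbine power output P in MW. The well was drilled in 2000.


P = mdot * (h_in - h_out) / 1000
P = 66.495 * (2715.5 - 2155.6) / 1000
P = 37.231 MW


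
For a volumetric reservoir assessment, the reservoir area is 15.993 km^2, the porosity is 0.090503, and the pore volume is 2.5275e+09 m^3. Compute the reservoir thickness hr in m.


hr = Vp / (A * 1e6 * phi)
hr = 2.5275e+09 / (15.993 * 1e6 * 0.090503)
hr = 1746.2 m


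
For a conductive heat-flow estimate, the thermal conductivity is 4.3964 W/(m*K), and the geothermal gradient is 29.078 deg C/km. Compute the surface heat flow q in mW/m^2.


q = k * grad / 1000
q = 4.3964 * 29.078 / 1000
q = 0.1278385 W/m^2
Convert: 0.1278385 W/m^2 * 1000.0 = 127.84 mW/m^2
q = 127.84 mW/m^2


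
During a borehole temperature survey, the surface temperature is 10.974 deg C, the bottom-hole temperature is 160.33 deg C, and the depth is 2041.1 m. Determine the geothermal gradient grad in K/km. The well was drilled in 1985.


grad = (T_d - T_surf) / d * 1000
grad = (160.33 - 10.974) / 2041.1 * 1000
grad = 73.17427 deg C/km
Convert: 73.17427 deg C/km * 1.0 = 73.174 K/km
grad = 73.174 K/km


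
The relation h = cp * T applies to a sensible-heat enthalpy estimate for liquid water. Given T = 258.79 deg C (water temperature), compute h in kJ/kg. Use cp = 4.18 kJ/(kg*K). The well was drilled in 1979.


h = cp * T
h = 4.18 * 258.79
h = 1081.7 kJ/kg


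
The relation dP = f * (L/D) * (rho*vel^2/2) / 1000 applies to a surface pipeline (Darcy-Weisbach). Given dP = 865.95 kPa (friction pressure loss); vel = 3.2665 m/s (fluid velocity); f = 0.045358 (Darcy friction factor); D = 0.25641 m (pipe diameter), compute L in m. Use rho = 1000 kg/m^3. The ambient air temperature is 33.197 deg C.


L = dP*1000*D / (f*rho*vel^2/2)
L = 865.95*1000*0.25641 / (0.045358*1000*3.2665^2/2)
L = 917.57 m


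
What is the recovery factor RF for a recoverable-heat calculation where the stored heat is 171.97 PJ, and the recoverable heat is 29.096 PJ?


RF = Q_rec / Q_s
RF = 29.096 / 171.97
RF = 0.16919


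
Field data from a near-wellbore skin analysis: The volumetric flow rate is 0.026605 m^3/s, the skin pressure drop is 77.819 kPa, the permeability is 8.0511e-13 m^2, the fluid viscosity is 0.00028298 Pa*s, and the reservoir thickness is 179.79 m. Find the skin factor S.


S = dP_s * 1000 * 2*pi*k*hr / (q*mu)
S = 77.819 * 1000 * 2*pi*8.0511e-13*179.79 / (0.026605*0.00028298)
S = 9.4009


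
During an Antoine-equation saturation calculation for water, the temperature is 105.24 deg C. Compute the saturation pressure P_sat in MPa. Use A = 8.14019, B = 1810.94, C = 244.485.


P_sat = 10^(A - B/(C + T)) / 760 * 0.101325
P_sat = 10^(8.14019 - 1810.94/(244.485 + 105.24)) / 760 * 0.101325
P_sat = 0.12215 MPa


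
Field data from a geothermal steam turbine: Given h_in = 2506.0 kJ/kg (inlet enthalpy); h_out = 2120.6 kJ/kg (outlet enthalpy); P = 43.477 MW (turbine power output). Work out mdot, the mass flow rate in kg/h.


mdot = P * 1000 / (h_in - h_out)
mdot = 43.477 * 1000 / (2506.0 - 2120.6)
mdot = 112.8101 kg/s
Convert: 112.8101 kg/s * 3600.0 = 4.0612e+05 kg/h
mdot = 4.0612e+05 kg/h


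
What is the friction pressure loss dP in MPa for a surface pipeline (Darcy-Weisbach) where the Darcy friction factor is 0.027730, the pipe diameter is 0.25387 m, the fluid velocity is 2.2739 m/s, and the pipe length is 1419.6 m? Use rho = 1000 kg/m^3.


dP = f * (L/D) * (rho*vel^2/2) / 1000
dP = 0.027730 * (1419.6/0.25387) * (1000*2.2739^2/2) / 1000
dP = 400.8826 kPa
Convert: 400.8826 kPa * 0.001 = 0.40088 MPa
dP = 0.40088 MPa


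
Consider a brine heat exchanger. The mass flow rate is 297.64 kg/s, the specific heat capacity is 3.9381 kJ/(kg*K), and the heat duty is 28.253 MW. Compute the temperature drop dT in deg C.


dT = Q * 1000 / (mdot * cp)
dT = 28.253 * 1000 / (297.64 * 3.9381)
dT = 24.10386 K
Convert (temperature difference, 1 K = 1 deg C): 24.10386 K = 24.10386 deg C
dT = 24.104 deg C


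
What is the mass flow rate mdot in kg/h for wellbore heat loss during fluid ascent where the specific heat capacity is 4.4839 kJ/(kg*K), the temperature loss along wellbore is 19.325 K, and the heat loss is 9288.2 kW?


mdot = Q_loss / (cp * dT)
mdot = 9288.2 / (4.4839 * 19.325)
mdot = 107.1905 kg/s
Convert: 107.1905 kg/s * 3600.0 = 3.8589e+05 kg/h
mdot = 3.8589e+05 kg/h


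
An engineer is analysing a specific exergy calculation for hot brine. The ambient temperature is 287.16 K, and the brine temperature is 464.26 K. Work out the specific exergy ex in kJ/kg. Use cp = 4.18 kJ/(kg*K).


ex = cp * ((T_b - T_0) - T_0 * ln(T_b/T_0))
ex = 4.18 * ((464.26 - 287.16) - 287.16 * ln(464.26/287.16))
ex = 163.63 kJ/kg


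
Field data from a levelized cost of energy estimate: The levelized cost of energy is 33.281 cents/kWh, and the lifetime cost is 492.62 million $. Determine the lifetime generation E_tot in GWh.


E_tot = C_tot / LCOE * 100
E_tot = 492.62 / 33.281 * 100
E_tot = 1480.2 GWh


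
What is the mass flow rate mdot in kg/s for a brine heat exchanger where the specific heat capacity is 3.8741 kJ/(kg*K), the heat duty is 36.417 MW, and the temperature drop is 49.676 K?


mdot = Q * 1000 / (cp * dT)
mdot = 36.417 * 1000 / (3.8741 * 49.676)
mdot = 189.23 kg/s


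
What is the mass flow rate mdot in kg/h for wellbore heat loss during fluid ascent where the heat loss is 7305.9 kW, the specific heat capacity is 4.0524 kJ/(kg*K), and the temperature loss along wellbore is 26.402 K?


mdot = Q_loss / (cp * dT)
mdot = 7305.9 / (4.0524 * 26.402)
mdot = 68.28489 kg/s
Convert: 68.28489 kg/s * 3600.0 = 2.4583e+05 kg/h
mdot = 2.4583e+05 kg/h


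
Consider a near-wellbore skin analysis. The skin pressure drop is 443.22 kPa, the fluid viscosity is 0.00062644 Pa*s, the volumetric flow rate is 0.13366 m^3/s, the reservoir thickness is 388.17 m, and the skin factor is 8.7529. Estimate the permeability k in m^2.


k = S*q*mu / (2*pi*dP_s*1000*hr)
k = 8.7529*0.13366*0.00062644 / (2*pi*443.22*1000*388.17)
k = 6.7797e-13 m^2


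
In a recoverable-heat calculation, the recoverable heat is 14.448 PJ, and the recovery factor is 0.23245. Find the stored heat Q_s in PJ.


Q_s = Q_rec / RF
Q_s = 14.448 / 0.23245
Q_s = 62.155 PJ


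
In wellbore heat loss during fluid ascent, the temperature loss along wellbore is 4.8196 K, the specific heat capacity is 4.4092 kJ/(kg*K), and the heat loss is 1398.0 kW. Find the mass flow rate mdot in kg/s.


mdot = Q_loss / (cp * dT)
mdot = 1398.0 / (4.4092 * 4.8196)
mdot = 65.786 kg/s


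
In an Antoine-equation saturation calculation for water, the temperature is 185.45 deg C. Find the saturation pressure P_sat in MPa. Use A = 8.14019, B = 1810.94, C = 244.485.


P_sat = 10^(A - B/(C + T)) / 760 * 0.101325
P_sat = 10^(8.14019 - 1810.94/(244.485 + 185.45)) / 760 * 0.101325
P_sat = 1.1297 MPa


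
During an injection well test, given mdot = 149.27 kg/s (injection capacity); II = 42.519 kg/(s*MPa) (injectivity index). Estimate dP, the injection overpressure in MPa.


dP = mdot * 1000 / II
dP = 149.27 * 1000 / 42.519
dP = 3510.666 kPa
Convert: 3510.666 kPa * 0.001 = 3.5107 MPa
dP = 3.5107 MPa


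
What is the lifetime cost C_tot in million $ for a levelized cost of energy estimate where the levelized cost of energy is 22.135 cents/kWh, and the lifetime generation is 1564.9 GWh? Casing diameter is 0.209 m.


C_tot = LCOE / 100 * E_tot
C_tot = 22.135 / 100 * 1564.9
C_tot = 346.39 million $


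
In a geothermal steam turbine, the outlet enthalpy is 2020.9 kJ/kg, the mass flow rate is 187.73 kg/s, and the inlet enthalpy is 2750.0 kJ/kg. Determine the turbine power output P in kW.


P = mdot * (h_in - h_out) / 1000
P = 187.73 * (2750.0 - 2020.9) / 1000
P = 136.8739 MW
Convert: 136.8739 MW * 1000.0 = 1.3687e+05 kW
P = 1.3687e+05 kW


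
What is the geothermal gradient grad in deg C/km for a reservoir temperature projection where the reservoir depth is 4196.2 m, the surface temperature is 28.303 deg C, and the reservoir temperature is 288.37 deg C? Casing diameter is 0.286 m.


grad = (T_res - T_surf) / d * 1000
grad = (288.37 - 28.303) / 4196.2 * 1000
grad = 61.977 deg C/km


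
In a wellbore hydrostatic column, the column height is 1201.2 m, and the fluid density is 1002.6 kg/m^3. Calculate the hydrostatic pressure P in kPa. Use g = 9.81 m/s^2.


P = rho * g * h / 1e6
P = 1002.6 * 9.81 * 1201.2 / 1e6
P = 11.81441 MPa
Convert: 11.81441 MPa * 1000.0 = 11814 kPa
P = 11814 kPa


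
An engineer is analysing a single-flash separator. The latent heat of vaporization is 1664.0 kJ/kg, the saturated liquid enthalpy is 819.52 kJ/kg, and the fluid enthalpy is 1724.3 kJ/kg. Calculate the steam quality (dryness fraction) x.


x = (h - hf) / hfg
x = (1724.3 - 819.52) / 1664.0
x = 0.54374


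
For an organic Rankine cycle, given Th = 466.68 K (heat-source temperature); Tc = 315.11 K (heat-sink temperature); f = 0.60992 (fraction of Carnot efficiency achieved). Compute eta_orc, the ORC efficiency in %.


eta_orc = (1 - Tc/Th) * f * 100
eta_orc = (1 - 315.11/466.68) * 0.60992 * 100
eta_orc = 19.809 %


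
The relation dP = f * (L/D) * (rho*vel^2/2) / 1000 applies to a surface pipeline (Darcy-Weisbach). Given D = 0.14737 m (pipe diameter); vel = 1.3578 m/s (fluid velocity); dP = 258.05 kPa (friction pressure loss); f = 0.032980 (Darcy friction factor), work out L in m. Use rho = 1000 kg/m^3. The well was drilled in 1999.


L = dP*1000*D / (f*rho*vel^2/2)
L = 258.05*1000*0.14737 / (0.032980*1000*1.3578^2/2)
L = 1250.9 m


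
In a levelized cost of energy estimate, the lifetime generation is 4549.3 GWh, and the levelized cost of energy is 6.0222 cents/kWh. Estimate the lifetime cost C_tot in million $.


C_tot = LCOE / 100 * E_tot
C_tot = 6.0222 / 100 * 4549.3
C_tot = 273.97 million $


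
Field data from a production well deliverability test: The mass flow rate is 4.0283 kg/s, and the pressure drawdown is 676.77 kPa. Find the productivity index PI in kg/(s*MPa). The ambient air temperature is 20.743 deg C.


PI = mdot * 1000 / dP
PI = 4.0283 * 1000 / 676.77
PI = 5.9522 kg/(s*MPa)


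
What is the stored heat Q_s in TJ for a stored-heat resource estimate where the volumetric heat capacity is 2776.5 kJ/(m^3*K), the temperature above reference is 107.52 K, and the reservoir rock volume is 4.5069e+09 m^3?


Q_s = Vr * rhoc * dT / 1e12
Q_s = 4.5069e+09 * 2776.5 * 107.52 / 1e12
Q_s = 1345.442 PJ
Convert: 1345.442 PJ * 1000.0 = 1.3454e+06 TJ
Q_s = 1.3454e+06 TJ


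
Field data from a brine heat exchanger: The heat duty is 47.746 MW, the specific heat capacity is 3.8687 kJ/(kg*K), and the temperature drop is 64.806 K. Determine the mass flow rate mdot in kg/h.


mdot = Q * 1000 / (cp * dT)
mdot = 47.746 * 1000 / (3.8687 * 64.806)
mdot = 190.4394 kg/s
Convert: 190.4394 kg/s * 3600.0 = 6.8558e+05 kg/h
mdot = 6.8558e+05 kg/h


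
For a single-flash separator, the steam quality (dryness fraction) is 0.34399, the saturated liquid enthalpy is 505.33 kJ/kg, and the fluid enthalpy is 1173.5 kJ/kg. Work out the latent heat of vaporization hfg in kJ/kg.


hfg = (h - hf) / x
hfg = (1173.5 - 505.33) / 0.34399
hfg = 1942.4 kJ/kg


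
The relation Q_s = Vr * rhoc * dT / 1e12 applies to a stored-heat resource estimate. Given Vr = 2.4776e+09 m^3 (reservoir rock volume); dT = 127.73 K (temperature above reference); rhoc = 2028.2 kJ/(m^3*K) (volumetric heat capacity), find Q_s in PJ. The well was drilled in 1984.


Q_s = Vr * rhoc * dT / 1e12
Q_s = 2.4776e+09 * 2028.2 * 127.73 / 1e12
Q_s = 641.85 PJ


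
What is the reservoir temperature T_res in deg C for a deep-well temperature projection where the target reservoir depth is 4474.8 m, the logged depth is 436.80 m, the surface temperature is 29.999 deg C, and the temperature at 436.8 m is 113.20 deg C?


Step 1: grad = (T_d1 - T_surf)/d1 * 1000 = (113.2 - 29.999)/436.8 * 1000 = 190.4785 deg C/km
Step 2: T_res = T_surf + grad*d2/1000 = 29.999 + 190.4785*4474.8/1000 = 882.35 deg C
T_res = 882.35 deg C


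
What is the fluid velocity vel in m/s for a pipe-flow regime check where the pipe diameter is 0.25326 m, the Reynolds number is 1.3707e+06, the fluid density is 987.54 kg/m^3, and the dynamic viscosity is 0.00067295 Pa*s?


vel = Re * mu / (rho * D)
vel = 1.3707e+06 * 0.00067295 / (987.54 * 0.25326)
vel = 3.6881 m/s


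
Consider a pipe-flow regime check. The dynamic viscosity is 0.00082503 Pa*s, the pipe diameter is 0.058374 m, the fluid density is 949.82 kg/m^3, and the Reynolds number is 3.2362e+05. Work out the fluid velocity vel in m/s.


vel = Re * mu / (rho * D)
vel = 3.2362e+05 * 0.00082503 / (949.82 * 0.058374)
vel = 4.8155 m/s


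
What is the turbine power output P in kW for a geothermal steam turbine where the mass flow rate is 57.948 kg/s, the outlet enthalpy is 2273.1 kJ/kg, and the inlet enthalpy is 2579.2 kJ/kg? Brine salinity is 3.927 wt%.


P = mdot * (h_in - h_out) / 1000
P = 57.948 * (2579.2 - 2273.1) / 1000
P = 17.73788 MW
Convert: 17.73788 MW * 1000.0 = 17738 kW
P = 17738 kW


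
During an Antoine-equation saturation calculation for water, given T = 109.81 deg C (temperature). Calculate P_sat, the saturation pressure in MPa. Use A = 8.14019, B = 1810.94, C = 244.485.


P_sat = 10^(A - B/(C + T)) / 760 * 0.101325
P_sat = 10^(8.14019 - 1810.94/(244.485 + 109.81)) / 760 * 0.101325
P_sat = 0.14246 MPa


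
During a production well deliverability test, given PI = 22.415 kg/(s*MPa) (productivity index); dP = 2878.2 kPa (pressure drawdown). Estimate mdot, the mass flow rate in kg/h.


mdot = PI * dP / 1000
mdot = 22.415 * 2878.2 / 1000
mdot = 64.51485 kg/s
Convert: 64.51485 kg/s * 3600.0 = 2.3225e+05 kg/h
mdot = 2.3225e+05 kg/h


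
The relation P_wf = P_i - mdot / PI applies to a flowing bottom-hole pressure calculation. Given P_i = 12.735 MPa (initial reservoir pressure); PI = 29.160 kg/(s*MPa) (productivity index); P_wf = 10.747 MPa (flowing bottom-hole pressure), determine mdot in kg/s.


mdot = (P_i - P_wf) * PI
mdot = (12.735 - 10.747) * 29.160
mdot = 57.970 kg/s


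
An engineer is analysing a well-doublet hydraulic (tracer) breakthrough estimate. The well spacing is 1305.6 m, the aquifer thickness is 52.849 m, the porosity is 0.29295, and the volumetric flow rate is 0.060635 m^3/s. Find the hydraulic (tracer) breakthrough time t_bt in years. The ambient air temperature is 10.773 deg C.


t_bt = pi * hr * phi * L^2 / (3 * Qv) / (365.25*86400)
t_bt = pi * 52.849 * 0.29295 * 1305.6^2 / (3 * 0.060635) / (365.25*86400)
t_bt = 14.443 years


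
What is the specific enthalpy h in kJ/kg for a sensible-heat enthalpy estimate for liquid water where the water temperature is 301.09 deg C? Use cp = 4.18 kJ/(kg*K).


h = cp * T
h = 4.18 * 301.09
h = 1258.6 kJ/kg


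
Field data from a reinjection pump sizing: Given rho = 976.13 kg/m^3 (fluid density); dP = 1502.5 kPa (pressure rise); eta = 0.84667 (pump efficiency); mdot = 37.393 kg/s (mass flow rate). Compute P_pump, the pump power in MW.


P_pump = mdot * dP / (rho * eta)
P_pump = 37.393 * 1502.5 / (976.13 * 0.84667)
P_pump = 67.98028 kW
Convert: 67.98028 kW * 0.001 = 0.067980 MW
P_pump = 0.067980 MW


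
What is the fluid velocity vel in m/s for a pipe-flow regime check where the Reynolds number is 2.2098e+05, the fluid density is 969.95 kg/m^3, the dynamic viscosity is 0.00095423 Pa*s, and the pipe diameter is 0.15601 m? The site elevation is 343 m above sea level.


vel = Re * mu / (rho * D)
vel = 2.2098e+05 * 0.00095423 / (969.95 * 0.15601)
vel = 1.3935 m/s


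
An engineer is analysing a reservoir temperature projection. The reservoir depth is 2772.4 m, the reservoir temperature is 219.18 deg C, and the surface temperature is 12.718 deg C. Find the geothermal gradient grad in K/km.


grad = (T_res - T_surf) / d * 1000
grad = (219.18 - 12.718) / 2772.4 * 1000
grad = 74.47049 deg C/km
Convert: 74.47049 deg C/km * 1.0 = 74.470 K/km
grad = 74.470 K/km


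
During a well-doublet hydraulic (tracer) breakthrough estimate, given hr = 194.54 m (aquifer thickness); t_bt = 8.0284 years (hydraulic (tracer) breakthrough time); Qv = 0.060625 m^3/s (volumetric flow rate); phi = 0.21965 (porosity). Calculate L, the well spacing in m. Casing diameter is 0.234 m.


L = sqrt(t_bt*365.25*86400*3*Qv / (pi*hr*phi))
L = sqrt(8.0284*365.25*86400*3*0.060625 / (pi*194.54*0.21965))
L = 585.88 m


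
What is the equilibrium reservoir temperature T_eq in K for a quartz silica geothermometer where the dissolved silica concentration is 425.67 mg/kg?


T_eq = 1309 / (5.19 - log10(SiO2)) - 273.15
T_eq = 1309 / (5.19 - log10(425.67)) - 273.15
T_eq = 237.9930 deg C
Convert to K: 237.9930 + 273.15 = 511.14 K
T_eq = 511.14 K


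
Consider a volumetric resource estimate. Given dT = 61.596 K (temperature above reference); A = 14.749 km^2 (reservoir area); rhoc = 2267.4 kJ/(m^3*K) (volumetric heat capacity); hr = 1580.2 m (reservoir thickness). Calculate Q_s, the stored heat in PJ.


Step 1: Vr = A*1e6*hr = 14.749*1e6*1580.2 = 2.330637e+10 m^3
Step 2: Q_s = Vr*rhoc*dT/1e12 = 2.330637e+10*2267.4*61.596/1e12 = 3255.0 PJ
Q_s = 3255.0 PJ


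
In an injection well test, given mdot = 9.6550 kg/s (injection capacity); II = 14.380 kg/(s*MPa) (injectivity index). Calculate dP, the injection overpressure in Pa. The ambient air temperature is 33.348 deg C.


dP = mdot * 1000 / II
dP = 9.6550 * 1000 / 14.380
dP = 671.4186 kPa
Convert: 671.4186 kPa * 1000.0 = 6.7142e+05 Pa
dP = 6.7142e+05 Pa


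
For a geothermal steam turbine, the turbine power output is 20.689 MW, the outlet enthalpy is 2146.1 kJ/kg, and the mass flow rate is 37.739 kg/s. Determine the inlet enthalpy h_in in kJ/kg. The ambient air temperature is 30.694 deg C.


h_in = h_out + P * 1000 / mdot
h_in = 2146.1 + 20.689 * 1000 / 37.739
h_in = 2694.3 kJ/kg


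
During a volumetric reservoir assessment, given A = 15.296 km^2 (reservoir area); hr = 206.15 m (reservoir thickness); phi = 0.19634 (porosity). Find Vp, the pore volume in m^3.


Vp = A * 1e6 * hr * phi
Vp = 15.296 * 1e6 * 206.15 * 0.19634
Vp = 6.1911e+08 m^3


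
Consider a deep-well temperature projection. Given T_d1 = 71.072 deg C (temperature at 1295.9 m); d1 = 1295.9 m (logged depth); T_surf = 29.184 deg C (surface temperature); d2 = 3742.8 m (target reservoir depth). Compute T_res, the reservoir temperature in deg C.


Step 1: grad = (T_d1 - T_surf)/d1 * 1000 = (71.072 - 29.184)/1295.9 * 1000 = 32.32348 deg C/km
Step 2: T_res = T_surf + grad*d2/1000 = 29.184 + 32.32348*3742.8/1000 = 150.16 deg C
T_res = 150.16 deg C


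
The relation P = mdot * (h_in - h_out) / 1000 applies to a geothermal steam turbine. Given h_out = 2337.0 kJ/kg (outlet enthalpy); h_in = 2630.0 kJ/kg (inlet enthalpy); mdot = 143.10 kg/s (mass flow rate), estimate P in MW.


P = mdot * (h_in - h_out) / 1000
P = 143.10 * (2630.0 - 2337.0) / 1000
P = 41.928 MW


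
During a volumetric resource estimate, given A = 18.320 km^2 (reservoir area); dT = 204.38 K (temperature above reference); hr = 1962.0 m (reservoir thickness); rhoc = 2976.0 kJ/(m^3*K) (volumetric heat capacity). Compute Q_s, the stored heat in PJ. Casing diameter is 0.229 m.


Step 1: Vr = A*1e6*hr = 18.32*1e6*1962.0 = 3.594384e+10 m^3
Step 2: Q_s = Vr*rhoc*dT/1e12 = 3.594384e+10*2976.0*204.38/1e12 = 21862 PJ
Q_s = 21862 PJ


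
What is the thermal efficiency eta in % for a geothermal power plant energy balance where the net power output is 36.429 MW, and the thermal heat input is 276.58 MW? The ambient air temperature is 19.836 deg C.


eta = W_net / Q_in * 100
eta = 36.429 / 276.58 * 100
eta = 13.171 %


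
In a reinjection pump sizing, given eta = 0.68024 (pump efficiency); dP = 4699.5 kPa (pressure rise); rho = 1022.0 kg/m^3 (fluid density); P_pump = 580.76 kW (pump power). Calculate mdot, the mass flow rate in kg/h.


mdot = P_pump * rho * eta / dP
mdot = 580.76 * 1022.0 * 0.68024 / 4699.5
mdot = 85.91285 kg/s
Convert: 85.91285 kg/s * 3600.0 = 3.0929e+05 kg/h
mdot = 3.0929e+05 kg/h


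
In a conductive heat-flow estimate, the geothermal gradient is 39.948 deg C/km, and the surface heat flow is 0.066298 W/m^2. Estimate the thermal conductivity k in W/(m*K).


k = q * 1000 / grad
k = 0.066298 * 1000 / 39.948
k = 1.6596 W/(m*K)


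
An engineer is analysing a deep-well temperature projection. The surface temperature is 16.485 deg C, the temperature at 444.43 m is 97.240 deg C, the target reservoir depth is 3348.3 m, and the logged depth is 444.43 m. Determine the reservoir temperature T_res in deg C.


Step 1: grad = (T_d1 - T_surf)/d1 * 1000 = (97.24 - 16.485)/444.43 * 1000 = 181.7047 deg C/km
Step 2: T_res = T_surf + grad*d2/1000 = 16.485 + 181.7047*3348.3/1000 = 624.89 deg C
T_res = 624.89 deg C


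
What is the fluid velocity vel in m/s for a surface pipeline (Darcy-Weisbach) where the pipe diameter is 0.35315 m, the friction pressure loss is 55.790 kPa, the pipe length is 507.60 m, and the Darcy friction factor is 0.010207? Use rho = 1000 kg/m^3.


vel = sqrt(dP*1000*2*D / (f*L*rho))
vel = sqrt(55.790*1000*2*0.35315 / (0.010207*507.60*1000))
vel = 2.7578 m/s


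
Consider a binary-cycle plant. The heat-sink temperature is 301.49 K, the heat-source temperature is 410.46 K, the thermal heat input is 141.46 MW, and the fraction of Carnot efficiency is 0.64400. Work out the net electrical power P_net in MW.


Step 1: eta = (1 - Tc/Th)*f = (1 - 301.49/410.46)*0.644 = 0.1709708
Step 2: P_net = eta * Q_in = 0.1709708 * 141.46 = 24.186 MW
P_net = 24.186 MW


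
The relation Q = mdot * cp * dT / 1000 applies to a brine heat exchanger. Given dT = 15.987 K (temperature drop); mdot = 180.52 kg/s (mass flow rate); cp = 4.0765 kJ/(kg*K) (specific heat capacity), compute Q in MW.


Q = mdot * cp * dT / 1000
Q = 180.52 * 4.0765 * 15.987 / 1000
Q = 11.765 MW


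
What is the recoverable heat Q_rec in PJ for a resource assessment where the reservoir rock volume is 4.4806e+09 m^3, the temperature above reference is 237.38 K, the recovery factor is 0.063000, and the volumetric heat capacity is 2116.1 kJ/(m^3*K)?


Step 1: Q_s = Vr*rhoc*dT/1e12 = 4.4806e+09*2116.1*237.38/1e12 = 2250.694 PJ
Step 2: Q_rec = Q_s * RF = 2250.694 * 0.063 = 141.79 PJ
Q_rec = 141.79 PJ


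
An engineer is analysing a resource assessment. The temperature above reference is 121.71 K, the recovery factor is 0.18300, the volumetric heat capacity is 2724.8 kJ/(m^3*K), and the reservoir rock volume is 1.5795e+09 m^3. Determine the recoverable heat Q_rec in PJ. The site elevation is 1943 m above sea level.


Step 1: Q_s = Vr*rhoc*dT/1e12 = 1.5795e+09*2724.8*121.71/1e12 = 523.8181 PJ
Step 2: Q_rec = Q_s * RF = 523.8181 * 0.183 = 95.859 PJ
Q_rec = 95.859 PJ


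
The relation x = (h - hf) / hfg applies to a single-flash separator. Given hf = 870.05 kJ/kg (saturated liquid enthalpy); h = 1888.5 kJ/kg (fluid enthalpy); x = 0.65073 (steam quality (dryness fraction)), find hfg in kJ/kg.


hfg = (h - hf) / x
hfg = (1888.5 - 870.05) / 0.65073
hfg = 1565.1 kJ/kg


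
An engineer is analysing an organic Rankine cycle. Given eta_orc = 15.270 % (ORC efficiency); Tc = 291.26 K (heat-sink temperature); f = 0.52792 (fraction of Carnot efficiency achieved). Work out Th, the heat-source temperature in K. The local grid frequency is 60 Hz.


Th = Tc / (1 - (eta_orc/100)/f)
Th = 291.26 / (1 - (15.270/100)/0.52792)
Th = 409.79 K


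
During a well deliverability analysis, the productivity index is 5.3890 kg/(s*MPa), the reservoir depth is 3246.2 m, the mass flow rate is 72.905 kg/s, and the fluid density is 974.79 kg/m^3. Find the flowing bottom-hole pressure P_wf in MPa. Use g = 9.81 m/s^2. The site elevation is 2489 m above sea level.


Step 1: P_i = rho*g*h/1e6 = 974.79*9.81*3246.2/1e6 = 31.04240 MPa
Step 2: P_wf = P_i - mdot/PI = 31.04240 - 72.905/5.389 = 17.514 MPa
P_wf = 17.514 MPa


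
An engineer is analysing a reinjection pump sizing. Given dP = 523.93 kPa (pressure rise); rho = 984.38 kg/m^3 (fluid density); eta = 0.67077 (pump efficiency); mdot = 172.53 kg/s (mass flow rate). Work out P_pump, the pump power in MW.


P_pump = mdot * dP / (rho * eta)
P_pump = 172.53 * 523.93 / (984.38 * 0.67077)
P_pump = 136.8994 kW
Convert: 136.8994 kW * 0.001 = 0.13690 MW
P_pump = 0.13690 MW


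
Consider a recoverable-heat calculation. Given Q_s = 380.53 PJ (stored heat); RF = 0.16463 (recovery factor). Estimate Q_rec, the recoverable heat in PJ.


Q_rec = Q_s * RF
Q_rec = 380.53 * 0.16463
Q_rec = 62.647 PJ


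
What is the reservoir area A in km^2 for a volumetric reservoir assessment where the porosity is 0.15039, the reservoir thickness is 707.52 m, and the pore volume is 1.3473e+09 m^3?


A = Vp / (1e6 * hr * phi)
A = 1.3473e+09 / (1e6 * 707.52 * 0.15039)
A = 12.662 km^2


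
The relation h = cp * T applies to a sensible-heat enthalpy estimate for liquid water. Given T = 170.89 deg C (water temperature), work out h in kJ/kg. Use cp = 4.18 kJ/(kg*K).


h = cp * T
h = 4.18 * 170.89
h = 714.32 kJ/kg


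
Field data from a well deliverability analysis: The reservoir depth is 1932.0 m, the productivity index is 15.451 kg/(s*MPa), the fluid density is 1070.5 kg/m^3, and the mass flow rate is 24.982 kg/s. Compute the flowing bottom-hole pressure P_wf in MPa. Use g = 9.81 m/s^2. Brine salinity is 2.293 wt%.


Step 1: P_i = rho*g*h/1e6 = 1070.5*9.81*1932.0/1e6 = 20.28910 MPa
Step 2: P_wf = P_i - mdot/PI = 20.28910 - 24.982/15.451 = 18.672 MPa
P_wf = 18.672 MPa


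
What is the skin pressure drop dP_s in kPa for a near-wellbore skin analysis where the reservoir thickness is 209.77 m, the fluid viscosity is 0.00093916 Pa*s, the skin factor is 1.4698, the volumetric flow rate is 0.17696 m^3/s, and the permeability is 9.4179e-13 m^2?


dP_s = S * q * mu / (2*pi*k*hr) / 1000
dP_s = 1.4698 * 0.17696 * 0.00093916 / (2*pi*9.4179e-13*209.77) / 1000
dP_s = 196.79 kPa


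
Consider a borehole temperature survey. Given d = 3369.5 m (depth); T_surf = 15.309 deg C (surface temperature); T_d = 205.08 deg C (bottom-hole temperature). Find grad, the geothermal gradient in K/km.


grad = (T_d - T_surf) / d * 1000
grad = (205.08 - 15.309) / 3369.5 * 1000
grad = 56.32023 deg C/km
Convert: 56.32023 deg C/km * 1.0 = 56.320 K/km
grad = 56.320 K/km


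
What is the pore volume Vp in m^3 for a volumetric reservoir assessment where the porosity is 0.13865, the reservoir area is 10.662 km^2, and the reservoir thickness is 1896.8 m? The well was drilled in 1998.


Vp = A * 1e6 * hr * phi
Vp = 10.662 * 1e6 * 1896.8 * 0.13865
Vp = 2.8040e+09 m^3


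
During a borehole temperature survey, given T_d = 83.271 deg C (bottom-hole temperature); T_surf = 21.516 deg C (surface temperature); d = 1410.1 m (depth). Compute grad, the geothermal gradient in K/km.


grad = (T_d - T_surf) / d * 1000
grad = (83.271 - 21.516) / 1410.1 * 1000
grad = 43.79477 deg C/km
Convert: 43.79477 deg C/km * 1.0 = 43.795 K/km
grad = 43.795 K/km


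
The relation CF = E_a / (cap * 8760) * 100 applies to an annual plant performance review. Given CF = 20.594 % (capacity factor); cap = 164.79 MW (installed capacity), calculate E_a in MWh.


E_a = CF / 100 * cap * 8760
E_a = 20.594 / 100 * 164.79 * 8760
E_a = 2.9729e+05 MWh


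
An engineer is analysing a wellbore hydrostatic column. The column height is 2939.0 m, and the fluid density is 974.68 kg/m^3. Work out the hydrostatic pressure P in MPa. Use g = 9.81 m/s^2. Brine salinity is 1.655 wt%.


P = rho * g * h / 1e6
P = 974.68 * 9.81 * 2939.0 / 1e6
P = 28.102 MPa


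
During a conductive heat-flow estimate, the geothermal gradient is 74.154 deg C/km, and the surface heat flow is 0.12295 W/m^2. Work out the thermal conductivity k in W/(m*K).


k = q * 1000 / grad
k = 0.12295 * 1000 / 74.154
k = 1.6580 W/(m*K)


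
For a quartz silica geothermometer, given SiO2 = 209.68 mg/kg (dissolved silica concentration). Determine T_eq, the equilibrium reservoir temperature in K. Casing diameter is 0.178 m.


T_eq = 1309 / (5.19 - log10(SiO2)) - 273.15
T_eq = 1309 / (5.19 - log10(209.68)) - 273.15
T_eq = 183.1951 deg C
Convert to K: 183.1951 + 273.15 = 456.35 K
T_eq = 456.35 K


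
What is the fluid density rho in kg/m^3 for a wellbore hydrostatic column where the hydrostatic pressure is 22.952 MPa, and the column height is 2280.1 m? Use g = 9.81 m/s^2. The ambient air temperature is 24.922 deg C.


rho = P * 1e6 / (g * h)
rho = 22.952 * 1e6 / (9.81 * 2280.1)
rho = 1026.1 kg/m^3


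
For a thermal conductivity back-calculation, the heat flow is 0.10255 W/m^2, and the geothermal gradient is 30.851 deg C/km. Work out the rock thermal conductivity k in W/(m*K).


k = q / (grad / 1000)
k = 0.10255 / (30.851 / 1000)
k = 3.3240 W/(m*K)


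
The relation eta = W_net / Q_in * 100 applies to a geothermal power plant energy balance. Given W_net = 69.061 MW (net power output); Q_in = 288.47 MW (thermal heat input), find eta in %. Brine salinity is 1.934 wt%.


eta = W_net / Q_in * 100
eta = 69.061 / 288.47 * 100
eta = 23.940 %


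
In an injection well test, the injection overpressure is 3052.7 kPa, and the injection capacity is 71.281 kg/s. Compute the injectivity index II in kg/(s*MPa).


II = mdot * 1000 / dP
II = 71.281 * 1000 / 3052.7
II = 23.350 kg/(s*MPa)


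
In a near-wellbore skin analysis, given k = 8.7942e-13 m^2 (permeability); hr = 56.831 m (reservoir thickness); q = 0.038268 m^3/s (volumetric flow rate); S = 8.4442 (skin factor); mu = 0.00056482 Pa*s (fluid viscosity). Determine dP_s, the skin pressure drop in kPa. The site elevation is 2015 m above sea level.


dP_s = S * q * mu / (2*pi*k*hr) / 1000
dP_s = 8.4442 * 0.038268 * 0.00056482 / (2*pi*8.7942e-13*56.831) / 1000
dP_s = 581.22 kPa


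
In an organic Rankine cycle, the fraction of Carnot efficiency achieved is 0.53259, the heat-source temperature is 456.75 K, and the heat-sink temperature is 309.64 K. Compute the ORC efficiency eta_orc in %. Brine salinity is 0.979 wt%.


eta_orc = (1 - Tc/Th) * f * 100
eta_orc = (1 - 309.64/456.75) * 0.53259 * 100
eta_orc = 17.154 %


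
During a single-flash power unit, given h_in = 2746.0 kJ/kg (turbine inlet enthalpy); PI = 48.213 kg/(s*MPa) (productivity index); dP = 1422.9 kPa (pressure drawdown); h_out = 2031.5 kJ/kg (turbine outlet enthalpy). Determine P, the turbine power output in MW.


Step 1: mdot = PI * dP / 1000 = 48.213 * 1422.9 / 1000 = 68.60228 kg/s
Step 2: P = mdot*(h_in - h_out)/1000 = 68.60228*(2746.0 - 2031.5)/1000 = 49.016 MW
P = 49.016 MW


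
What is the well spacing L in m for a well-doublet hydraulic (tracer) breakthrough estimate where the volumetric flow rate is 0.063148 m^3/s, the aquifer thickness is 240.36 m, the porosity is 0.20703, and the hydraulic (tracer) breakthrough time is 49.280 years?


L = sqrt(t_bt*365.25*86400*3*Qv / (pi*hr*phi))
L = sqrt(49.280*365.25*86400*3*0.063148 / (pi*240.36*0.20703))
L = 1372.8 m


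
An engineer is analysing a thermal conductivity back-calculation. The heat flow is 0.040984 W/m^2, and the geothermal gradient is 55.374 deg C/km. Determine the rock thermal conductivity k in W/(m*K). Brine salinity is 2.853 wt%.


k = q / (grad / 1000)
k = 0.040984 / (55.374 / 1000)
k = 0.74013 W/(m*K)


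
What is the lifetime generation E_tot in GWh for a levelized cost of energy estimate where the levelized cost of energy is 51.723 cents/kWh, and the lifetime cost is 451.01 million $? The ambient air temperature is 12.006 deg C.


E_tot = C_tot / LCOE * 100
E_tot = 451.01 / 51.723 * 100
E_tot = 871.97 GWh


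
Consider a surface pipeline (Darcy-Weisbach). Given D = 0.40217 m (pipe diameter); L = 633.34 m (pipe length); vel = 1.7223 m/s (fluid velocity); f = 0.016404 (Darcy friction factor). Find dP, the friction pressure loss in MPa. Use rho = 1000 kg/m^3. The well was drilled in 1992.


dP = f * (L/D) * (rho*vel^2/2) / 1000
dP = 0.016404 * (633.34/0.40217) * (1000*1.7223^2/2) / 1000
dP = 38.31463 kPa
Convert: 38.31463 kPa * 0.001 = 0.038315 MPa
dP = 0.038315 MPa


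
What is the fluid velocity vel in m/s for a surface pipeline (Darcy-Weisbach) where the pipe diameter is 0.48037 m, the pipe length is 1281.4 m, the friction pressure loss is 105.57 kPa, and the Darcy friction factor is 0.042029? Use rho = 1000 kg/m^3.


vel = sqrt(dP*1000*2*D / (f*L*rho))
vel = sqrt(105.57*1000*2*0.48037 / (0.042029*1281.4*1000))
vel = 1.3723 m/s


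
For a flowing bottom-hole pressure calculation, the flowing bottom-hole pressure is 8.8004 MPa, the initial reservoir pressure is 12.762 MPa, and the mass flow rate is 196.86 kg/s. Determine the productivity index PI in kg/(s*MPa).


PI = mdot / (P_i - P_wf)
PI = 196.86 / (12.762 - 8.8004)
PI = 49.692 kg/(s*MPa)


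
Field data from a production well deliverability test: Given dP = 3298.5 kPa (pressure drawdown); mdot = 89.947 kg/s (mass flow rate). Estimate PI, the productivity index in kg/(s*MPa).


PI = mdot * 1000 / dP
PI = 89.947 * 1000 / 3298.5
PI = 27.269 kg/(s*MPa)


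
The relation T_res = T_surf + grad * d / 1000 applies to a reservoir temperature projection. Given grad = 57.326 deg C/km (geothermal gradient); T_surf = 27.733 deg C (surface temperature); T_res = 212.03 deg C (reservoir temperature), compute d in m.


d = (T_res - T_surf) / grad * 1000
d = (212.03 - 27.733) / 57.326 * 1000
d = 3214.9 m


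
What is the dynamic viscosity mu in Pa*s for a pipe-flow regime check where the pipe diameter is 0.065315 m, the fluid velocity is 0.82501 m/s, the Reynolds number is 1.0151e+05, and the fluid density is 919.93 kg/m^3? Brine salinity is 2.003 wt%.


mu = rho * vel * D / Re
mu = 919.93 * 0.82501 * 0.065315 / 1.0151e+05
mu = 0.00048834 Pa*s


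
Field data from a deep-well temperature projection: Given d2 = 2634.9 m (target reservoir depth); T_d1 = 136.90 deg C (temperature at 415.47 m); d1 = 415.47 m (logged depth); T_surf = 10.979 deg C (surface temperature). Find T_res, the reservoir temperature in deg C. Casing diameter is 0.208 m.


Step 1: grad = (T_d1 - T_surf)/d1 * 1000 = (136.9 - 10.979)/415.47 * 1000 = 303.0808 deg C/km
Step 2: T_res = T_surf + grad*d2/1000 = 10.979 + 303.0808*2634.9/1000 = 809.57 deg C
T_res = 809.57 deg C


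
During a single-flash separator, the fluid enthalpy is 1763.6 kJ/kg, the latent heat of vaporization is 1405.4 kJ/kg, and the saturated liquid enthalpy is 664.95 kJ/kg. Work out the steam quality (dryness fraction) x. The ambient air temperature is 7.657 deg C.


x = (h - hf) / hfg
x = (1763.6 - 664.95) / 1405.4
x = 0.78173


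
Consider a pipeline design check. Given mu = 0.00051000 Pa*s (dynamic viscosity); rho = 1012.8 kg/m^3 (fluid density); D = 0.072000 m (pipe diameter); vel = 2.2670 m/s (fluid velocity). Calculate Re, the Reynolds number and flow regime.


Step 1: Re = rho*vel*D/mu = 1012.8*2.267*0.072/0.00051 = 3.2414e+05
Step 2: Re = 3.2414e+05 > 4000, so flow is turbulent.
Re = 3.2414e+05 (turbulent)


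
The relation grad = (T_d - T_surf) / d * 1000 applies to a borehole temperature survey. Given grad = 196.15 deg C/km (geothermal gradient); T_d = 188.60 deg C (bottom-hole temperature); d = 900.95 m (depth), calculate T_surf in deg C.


T_surf = T_d - grad * d / 1000
T_surf = 188.60 - 196.15 * 900.95 / 1000
T_surf = 11.879 deg C


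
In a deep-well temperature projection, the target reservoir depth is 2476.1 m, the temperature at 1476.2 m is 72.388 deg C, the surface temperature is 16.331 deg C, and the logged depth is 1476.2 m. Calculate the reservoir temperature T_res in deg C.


Step 1: grad = (T_d1 - T_surf)/d1 * 1000 = (72.388 - 16.331)/1476.2 * 1000 = 37.97385 deg C/km
Step 2: T_res = T_surf + grad*d2/1000 = 16.331 + 37.97385*2476.1/1000 = 110.36 deg C
T_res = 110.36 deg C


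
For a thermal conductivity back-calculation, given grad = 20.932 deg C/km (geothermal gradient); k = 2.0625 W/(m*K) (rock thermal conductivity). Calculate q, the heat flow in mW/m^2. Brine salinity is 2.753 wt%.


q = k * grad / 1000
q = 2.0625 * 20.932 / 1000
q = 0.04317225 W/m^2
Convert: 0.04317225 W/m^2 * 1000.0 = 43.172 mW/m^2
q = 43.172 mW/m^2


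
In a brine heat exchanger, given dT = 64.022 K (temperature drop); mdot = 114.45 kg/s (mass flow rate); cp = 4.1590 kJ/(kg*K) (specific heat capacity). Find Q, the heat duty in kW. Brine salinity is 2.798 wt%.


Q = mdot * cp * dT / 1000
Q = 114.45 * 4.1590 * 64.022 / 1000
Q = 30.47432 MW
Convert: 30.47432 MW * 1000.0 = 30474 kW
Q = 30474 kW


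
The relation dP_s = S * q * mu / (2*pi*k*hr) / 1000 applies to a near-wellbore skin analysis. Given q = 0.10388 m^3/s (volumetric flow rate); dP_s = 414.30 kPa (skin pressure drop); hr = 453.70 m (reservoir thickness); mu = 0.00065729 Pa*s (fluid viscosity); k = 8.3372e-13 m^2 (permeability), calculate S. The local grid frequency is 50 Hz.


S = dP_s * 1000 * 2*pi*k*hr / (q*mu)
S = 414.30 * 1000 * 2*pi*8.3372e-13*453.70 / (0.10388*0.00065729)
S = 14.421
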